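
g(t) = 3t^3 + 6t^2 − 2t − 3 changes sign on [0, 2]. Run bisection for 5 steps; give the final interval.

[0.6875, 0.75]

m = 1, g(m) = 4 (+); new bracket [0, 1]
m = 0.5, g(m) = -2.125 (−); new bracket [0.5, 1]
m = 0.75, g(m) = 0.140625 (+); new bracket [0.5, 0.75]
m = 0.625, g(m) = -1.1738 (−); new bracket [0.625, 0.75]
m = 0.6875, g(m) = -0.5642 (−); new bracket [0.6875, 0.75]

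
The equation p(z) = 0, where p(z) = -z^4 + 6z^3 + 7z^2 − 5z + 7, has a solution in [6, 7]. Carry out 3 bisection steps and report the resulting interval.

z = 6.5 gives p = 132.9375, positive; keep [6.5, 7]
z = 6.75 gives p = 61.527344, positive; keep [6.75, 7]
z = 6.875 gives p = 19.1521, positive; keep [6.875, 7]

[6.875, 7]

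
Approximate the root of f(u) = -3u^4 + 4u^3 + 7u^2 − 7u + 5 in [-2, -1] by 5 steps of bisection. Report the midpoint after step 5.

u = -1.5 gives f = 2.5625, positive; keep [-2, -1.5]
u = -1.75 gives f = -10.886719, negative; keep [-1.75, -1.5]
u = -1.625 gives f = -3.223389, negative; keep [-1.625, -1.5]
u = -1.5625 gives f = -0.1128, negative; keep [-1.5625, -1.5]
u = -1.53125 gives f = 1.2772, positive; keep [-1.5625, -1.53125]

-1.53125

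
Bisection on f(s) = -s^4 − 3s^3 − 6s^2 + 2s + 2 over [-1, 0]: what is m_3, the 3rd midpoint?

-0.375

midpoint -0.5: f = -0.1875 < 0 → [-0.5, 0]
midpoint -0.25: f = 1.167969 > 0 → [-0.5, -0.25]
midpoint -0.375: f = 0.544678 > 0 → [-0.5, -0.375]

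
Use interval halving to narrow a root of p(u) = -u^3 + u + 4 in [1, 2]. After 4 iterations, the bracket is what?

p(1.5) = 2.125 > 0, so the root lies in [1.5, 2]
p(1.75) = 0.390625 > 0, so the root lies in [1.75, 2]
p(1.875) = -0.716797 < 0, so the root lies in [1.75, 1.875]
p(1.8125) = -0.1418 < 0, so the root lies in [1.75, 1.8125]

[1.75, 1.8125]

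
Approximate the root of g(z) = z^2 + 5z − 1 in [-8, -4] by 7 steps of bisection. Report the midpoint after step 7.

-5.21875

z = -6 gives g = 5, positive; keep [-6, -4]
z = -5 gives g = -1, negative; keep [-6, -5]
z = -5.5 gives g = 1.75, positive; keep [-5.5, -5]
z = -5.25 gives g = 0.3125, positive; keep [-5.25, -5]
z = -5.125 gives g = -0.3594, negative; keep [-5.25, -5.125]
z = -5.1875 gives g = -0.0273, negative; keep [-5.25, -5.1875]
z = -5.21875 gives g = 0.1416, positive; keep [-5.21875, -5.1875]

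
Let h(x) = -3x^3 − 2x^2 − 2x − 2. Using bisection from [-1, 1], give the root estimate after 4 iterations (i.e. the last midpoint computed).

-0.875

h(0) = -2 < 0, so the root lies in [-1, 0]
h(-0.5) = -1.125 < 0, so the root lies in [-1, -0.5]
h(-0.75) = -0.359375 < 0, so the root lies in [-1, -0.75]
h(-0.875) = 0.2285 > 0, so the root lies in [-0.875, -0.75]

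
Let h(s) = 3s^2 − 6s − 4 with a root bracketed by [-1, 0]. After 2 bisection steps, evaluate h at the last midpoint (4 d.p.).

midpoint -0.5: h = -0.25 < 0 → [-1, -0.5]
midpoint -0.75: h = 2.1875 > 0 → [-0.75, -0.5]

2.1875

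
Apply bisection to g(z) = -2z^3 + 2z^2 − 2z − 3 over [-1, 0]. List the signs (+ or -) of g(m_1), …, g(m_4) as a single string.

midpoint -0.5: g = -1.25 < 0 → [-1, -0.5]
midpoint -0.75: g = 0.46875 > 0 → [-0.75, -0.5]
midpoint -0.625: g = -0.480469 < 0 → [-0.75, -0.625]
midpoint -0.6875: g = -0.0298 < 0 → [-0.75, -0.6875]

-+--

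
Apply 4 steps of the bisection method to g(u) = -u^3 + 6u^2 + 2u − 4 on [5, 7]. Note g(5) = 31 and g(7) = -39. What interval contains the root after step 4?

[6.125, 6.25]

g(6) = 8 > 0, so the root lies in [6, 7]
g(6.5) = -12.125 < 0, so the root lies in [6, 6.5]
g(6.25) = -1.265625 < 0, so the root lies in [6, 6.25]
g(6.125) = 3.5605 > 0, so the root lies in [6.125, 6.25]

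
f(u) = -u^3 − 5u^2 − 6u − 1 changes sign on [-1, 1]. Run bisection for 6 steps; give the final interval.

[-0.21875, -0.1875]

u = 0 gives f = -1, negative; keep [-1, 0]
u = -0.5 gives f = 0.875, positive; keep [-0.5, 0]
u = -0.25 gives f = 0.203125, positive; keep [-0.25, 0]
u = -0.125 gives f = -0.3262, negative; keep [-0.25, -0.125]
u = -0.1875 gives f = -0.0442, negative; keep [-0.25, -0.1875]
u = -0.21875 gives f = 0.0837, positive; keep [-0.21875, -0.1875]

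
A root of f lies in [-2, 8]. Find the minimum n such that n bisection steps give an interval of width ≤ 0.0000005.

Width after n steps is 10/2^n. Need 2^n ≥ 10/0.0000005 = 20000000.
2^24 = 16777216 < 20000000 ≤ 2^25 = 33554432, so n = 25.

25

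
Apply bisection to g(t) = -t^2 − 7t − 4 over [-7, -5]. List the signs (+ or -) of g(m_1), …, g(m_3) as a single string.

+-+

midpoint -6: g = 2 > 0 → [-7, -6]
midpoint -6.5: g = -0.75 < 0 → [-6.5, -6]
midpoint -6.25: g = 0.6875 > 0 → [-6.5, -6.25]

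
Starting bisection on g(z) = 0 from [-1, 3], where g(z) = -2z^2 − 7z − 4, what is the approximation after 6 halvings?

-0.6875

midpoint 1: g = -13 < 0 → [-1, 1]
midpoint 0: g = -4 < 0 → [-1, 0]
midpoint -0.5: g = -1 < 0 → [-1, -0.5]
midpoint -0.75: g = 0.125 > 0 → [-0.75, -0.5]
midpoint -0.625: g = -0.4062 < 0 → [-0.75, -0.625]
midpoint -0.6875: g = -0.1328 < 0 → [-0.75, -0.6875]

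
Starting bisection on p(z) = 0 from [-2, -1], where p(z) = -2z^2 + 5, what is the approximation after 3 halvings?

-1.625

m = -1.5, p(m) = 0.5 (+); new bracket [-2, -1.5]
m = -1.75, p(m) = -1.125 (−); new bracket [-1.75, -1.5]
m = -1.625, p(m) = -0.28125 (−); new bracket [-1.625, -1.5]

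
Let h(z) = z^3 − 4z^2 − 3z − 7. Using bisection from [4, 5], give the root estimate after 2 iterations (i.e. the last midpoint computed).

4.75

z = 4.5 gives h = -10.375, negative; keep [4.5, 5]
z = 4.75 gives h = -4.328125, negative; keep [4.75, 5]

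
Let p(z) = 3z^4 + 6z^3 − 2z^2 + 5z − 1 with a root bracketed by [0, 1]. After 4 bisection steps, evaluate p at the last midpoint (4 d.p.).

-0.0896

m = 0.5, p(m) = 1.9375 (+); new bracket [0, 0.5]
m = 0.25, p(m) = 0.230469 (+); new bracket [0, 0.25]
m = 0.125, p(m) = -0.393799 (−); new bracket [0.125, 0.25]
m = 0.1875, p(m) = -0.0896 (−); new bracket [0.1875, 0.25]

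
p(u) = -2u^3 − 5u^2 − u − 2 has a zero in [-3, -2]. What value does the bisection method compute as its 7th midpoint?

p(-2.5) = 0.5 > 0, so the root lies in [-2.5, -2]
p(-2.25) = -2.28125 < 0, so the root lies in [-2.5, -2.25]
p(-2.375) = -1.035156 < 0, so the root lies in [-2.5, -2.375]
p(-2.4375) = -0.3052 < 0, so the root lies in [-2.5, -2.4375]
p(-2.46875) = 0.0878 > 0, so the root lies in [-2.46875, -2.4375]
p(-2.453125) = -0.111 < 0, so the root lies in [-2.46875, -2.453125]
p(-2.4609375) = -0.0122 < 0, so the root lies in [-2.46875, -2.4609375]

-2.4609375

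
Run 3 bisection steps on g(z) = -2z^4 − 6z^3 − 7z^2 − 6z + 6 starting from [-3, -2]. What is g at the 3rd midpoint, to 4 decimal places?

-2.4888

midpoint -2.5: g = -7.125 < 0 → [-2.5, -2]
midpoint -2.25: g = 1.148438 > 0 → [-2.5, -2.25]
midpoint -2.375: g = -2.48877 < 0 → [-2.375, -2.25]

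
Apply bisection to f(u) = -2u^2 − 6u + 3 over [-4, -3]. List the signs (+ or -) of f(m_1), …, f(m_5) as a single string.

u = -3.5 gives f = -0.5, negative; keep [-3.5, -3]
u = -3.25 gives f = 1.375, positive; keep [-3.5, -3.25]
u = -3.375 gives f = 0.46875, positive; keep [-3.5, -3.375]
u = -3.4375 gives f = -0.0078, negative; keep [-3.4375, -3.375]
u = -3.40625 gives f = 0.2324, positive; keep [-3.4375, -3.40625]

-++-+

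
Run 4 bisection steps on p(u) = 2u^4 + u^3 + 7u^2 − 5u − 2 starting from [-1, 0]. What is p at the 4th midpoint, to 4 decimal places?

0.2346

midpoint -0.5: p = 2.25 > 0 → [-0.5, 0]
midpoint -0.25: p = -0.320312 < 0 → [-0.5, -0.25]
midpoint -0.375: p = 0.846191 > 0 → [-0.375, -0.25]
midpoint -0.3125: p = 0.2346 > 0 → [-0.3125, -0.25]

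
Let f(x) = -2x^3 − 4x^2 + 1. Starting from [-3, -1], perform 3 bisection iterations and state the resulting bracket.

[-2, -1.75]

midpoint -2: f = 1 > 0 → [-2, -1]
midpoint -1.5: f = -1.25 < 0 → [-2, -1.5]
midpoint -1.75: f = -0.53125 < 0 → [-2, -1.75]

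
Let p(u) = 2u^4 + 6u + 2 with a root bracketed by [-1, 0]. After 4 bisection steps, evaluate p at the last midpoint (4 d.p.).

0.1441

m = -0.5, p(m) = -0.875 (−); new bracket [-0.5, 0]
m = -0.25, p(m) = 0.507812 (+); new bracket [-0.5, -0.25]
m = -0.375, p(m) = -0.210449 (−); new bracket [-0.375, -0.25]
m = -0.3125, p(m) = 0.1441 (+); new bracket [-0.375, -0.3125]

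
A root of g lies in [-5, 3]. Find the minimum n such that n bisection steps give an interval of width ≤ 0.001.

Width after n steps is 8/2^n. Need 2^n ≥ 8/0.001 = 8000.
2^12 = 4096 < 8000 ≤ 2^13 = 8192, so n = 13.

13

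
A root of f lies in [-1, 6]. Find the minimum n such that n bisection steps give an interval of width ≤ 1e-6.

23

Width after n steps is 7/2^n. Need 2^n ≥ 7/1e-6 = 7000000.
2^22 = 4194304 < 7000000 ≤ 2^23 = 8388608, so n = 23.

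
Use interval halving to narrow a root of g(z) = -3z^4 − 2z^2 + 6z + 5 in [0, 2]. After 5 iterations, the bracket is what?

[1.3125, 1.375]

z = 1 gives g = 6, positive; keep [1, 2]
z = 1.5 gives g = -5.6875, negative; keep [1, 1.5]
z = 1.25 gives g = 2.050781, positive; keep [1.25, 1.5]
z = 1.375 gives g = -1.2546, negative; keep [1.25, 1.375]
z = 1.3125 gives g = 0.5271, positive; keep [1.3125, 1.375]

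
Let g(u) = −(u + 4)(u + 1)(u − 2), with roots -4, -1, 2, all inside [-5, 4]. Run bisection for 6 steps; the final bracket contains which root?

g(-0.5) = 4.375 > 0, so the root lies in [-0.5, 4]
g(1.75) = 3.953125 > 0, so the root lies in [1.75, 4]
g(2.875) = -23.310547 < 0, so the root lies in [1.75, 2.875]
g(2.3125) = -6.5344 < 0, so the root lies in [1.75, 2.3125]
g(2.03125) = -0.5713 < 0, so the root lies in [1.75, 2.03125]
g(1.890625) = 1.8624 > 0, so the root lies in [1.890625, 2.03125]

2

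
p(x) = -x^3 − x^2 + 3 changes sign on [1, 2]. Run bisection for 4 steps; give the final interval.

[1.125, 1.1875]

p(1.5) = -2.625 < 0, so the root lies in [1, 1.5]
p(1.25) = -0.515625 < 0, so the root lies in [1, 1.25]
p(1.125) = 0.310547 > 0, so the root lies in [1.125, 1.25]
p(1.1875) = -0.0847 < 0, so the root lies in [1.125, 1.1875]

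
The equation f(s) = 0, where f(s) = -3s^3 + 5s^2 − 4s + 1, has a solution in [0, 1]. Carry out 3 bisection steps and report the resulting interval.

[0.375, 0.5]

m = 0.5, f(m) = -0.125 (−); new bracket [0, 0.5]
m = 0.25, f(m) = 0.265625 (+); new bracket [0.25, 0.5]
m = 0.375, f(m) = 0.044922 (+); new bracket [0.375, 0.5]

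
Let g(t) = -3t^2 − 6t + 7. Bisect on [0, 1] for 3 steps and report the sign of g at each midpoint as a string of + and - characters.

g(0.5) = 3.25 > 0, so the root lies in [0.5, 1]
g(0.75) = 0.8125 > 0, so the root lies in [0.75, 1]
g(0.875) = -0.546875 < 0, so the root lies in [0.75, 0.875]

++-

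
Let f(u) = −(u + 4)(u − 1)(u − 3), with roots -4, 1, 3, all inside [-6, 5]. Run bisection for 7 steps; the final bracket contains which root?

midpoint -0.5: f = -18.375 < 0 → [-6, -0.5]
midpoint -3.25: f = -19.921875 < 0 → [-6, -3.25]
midpoint -4.625: f = 26.806641 > 0 → [-4.625, -3.25]
midpoint -3.9375: f = -2.1409 < 0 → [-4.625, -3.9375]
midpoint -4.28125: f = 10.8152 > 0 → [-4.28125, -3.9375]
midpoint -4.109375: f = 3.973 > 0 → [-4.109375, -3.9375]
midpoint -4.0234375: f = 0.8269 > 0 → [-4.0234375, -3.9375]

-4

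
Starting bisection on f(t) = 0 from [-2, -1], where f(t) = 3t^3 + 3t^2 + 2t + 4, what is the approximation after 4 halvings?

-1.3125

f(-1.5) = -2.375 < 0, so the root lies in [-1.5, -1]
f(-1.25) = 0.328125 > 0, so the root lies in [-1.5, -1.25]
f(-1.375) = -0.876953 < 0, so the root lies in [-1.375, -1.25]
f(-1.3125) = -0.24 < 0, so the root lies in [-1.3125, -1.25]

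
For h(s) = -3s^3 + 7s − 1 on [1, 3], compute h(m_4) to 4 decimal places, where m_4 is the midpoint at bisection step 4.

0.8262

s = 2 gives h = -11, negative; keep [1, 2]
s = 1.5 gives h = -0.625, negative; keep [1, 1.5]
s = 1.25 gives h = 1.890625, positive; keep [1.25, 1.5]
s = 1.375 gives h = 0.8262, positive; keep [1.375, 1.5]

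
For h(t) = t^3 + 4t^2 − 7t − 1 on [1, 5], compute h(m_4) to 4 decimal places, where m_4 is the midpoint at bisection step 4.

-1.5469

m = 3, h(m) = 41 (+); new bracket [1, 3]
m = 2, h(m) = 9 (+); new bracket [1, 2]
m = 1.5, h(m) = 0.875 (+); new bracket [1, 1.5]
m = 1.25, h(m) = -1.5469 (−); new bracket [1.25, 1.5]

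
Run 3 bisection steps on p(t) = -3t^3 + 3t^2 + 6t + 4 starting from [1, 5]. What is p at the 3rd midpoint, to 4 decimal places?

-9.1250

midpoint 3: p = -32 < 0 → [1, 3]
midpoint 2: p = 4 > 0 → [2, 3]
midpoint 2.5: p = -9.125 < 0 → [2, 2.5]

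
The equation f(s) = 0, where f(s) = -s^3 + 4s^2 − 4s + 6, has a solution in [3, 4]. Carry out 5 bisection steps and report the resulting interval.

[3.3125, 3.34375]

s = 3.5 gives f = -1.875, negative; keep [3, 3.5]
s = 3.25 gives f = 0.921875, positive; keep [3.25, 3.5]
s = 3.375 gives f = -0.380859, negative; keep [3.25, 3.375]
s = 3.3125 gives f = 0.2937, positive; keep [3.3125, 3.375]
s = 3.34375 gives f = -0.0377, negative; keep [3.3125, 3.34375]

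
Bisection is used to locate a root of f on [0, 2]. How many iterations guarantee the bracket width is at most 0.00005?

Width after n steps is 2/2^n. Need 2^n ≥ 2/0.00005 = 40000.
2^15 = 32768 < 40000 ≤ 2^16 = 65536, so n = 16.

16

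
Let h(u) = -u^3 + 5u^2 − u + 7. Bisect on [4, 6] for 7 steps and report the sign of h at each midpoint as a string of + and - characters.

+---+--

h(5) = 2 > 0, so the root lies in [5, 6]
h(5.5) = -13.625 < 0, so the root lies in [5, 5.5]
h(5.25) = -5.140625 < 0, so the root lies in [5, 5.25]
h(5.125) = -1.4082 < 0, so the root lies in [5, 5.125]
h(5.0625) = 0.3357 > 0, so the root lies in [5.0625, 5.125]
h(5.09375) = -0.5262 < 0, so the root lies in [5.0625, 5.09375]
h(5.078125) = -0.0928 < 0, so the root lies in [5.0625, 5.078125]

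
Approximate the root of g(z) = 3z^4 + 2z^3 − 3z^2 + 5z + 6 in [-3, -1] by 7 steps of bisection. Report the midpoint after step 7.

-1.484375

z = -2 gives g = 16, positive; keep [-2, -1]
z = -1.5 gives g = 0.1875, positive; keep [-1.5, -1]
z = -1.25 gives g = -1.519531, negative; keep [-1.5, -1.25]
z = -1.375 gives g = -1.0227, negative; keep [-1.5, -1.375]
z = -1.4375 gives g = -0.5175, negative; keep [-1.5, -1.4375]
z = -1.46875 gives g = -0.1914, negative; keep [-1.5, -1.46875]
z = -1.484375 gives g = -0.0087, negative; keep [-1.5, -1.484375]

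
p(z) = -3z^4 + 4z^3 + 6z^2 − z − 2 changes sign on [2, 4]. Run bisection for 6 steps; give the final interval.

[2.125, 2.15625]

m = 3, p(m) = -86 (−); new bracket [2, 3]
m = 2.5, p(m) = -21.6875 (−); new bracket [2, 2.5]
m = 2.25, p(m) = -5.199219 (−); new bracket [2, 2.25]
m = 2.125, p(m) = 0.179 (+); new bracket [2.125, 2.25]
m = 2.1875, p(m) = -2.2996 (−); new bracket [2.125, 2.1875]
m = 2.15625, p(m) = -1.0097 (−); new bracket [2.125, 2.15625]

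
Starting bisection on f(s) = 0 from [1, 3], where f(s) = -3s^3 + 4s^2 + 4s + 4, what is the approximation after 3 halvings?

2.25

midpoint 2: f = 4 > 0 → [2, 3]
midpoint 2.5: f = -7.875 < 0 → [2, 2.5]
midpoint 2.25: f = -0.921875 < 0 → [2, 2.25]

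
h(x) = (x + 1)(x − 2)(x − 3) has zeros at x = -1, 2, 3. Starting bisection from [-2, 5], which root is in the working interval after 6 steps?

-1

m = 1.5, h(m) = 1.875 (+); new bracket [-2, 1.5]
m = -0.25, h(m) = 5.484375 (+); new bracket [-2, -0.25]
m = -1.125, h(m) = -1.611328 (−); new bracket [-1.125, -0.25]
m = -0.6875, h(m) = 3.0969 (+); new bracket [-1.125, -0.6875]
m = -0.90625, h(m) = 1.0643 (+); new bracket [-1.125, -0.90625]
m = -1.015625, h(m) = -0.1892 (−); new bracket [-1.015625, -0.90625]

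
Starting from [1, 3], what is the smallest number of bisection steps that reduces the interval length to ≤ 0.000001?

21

Width after n steps is 2/2^n. Need 2^n ≥ 2/0.000001 = 2000000.
2^20 = 1048576 < 2000000 ≤ 2^21 = 2097152, so n = 21.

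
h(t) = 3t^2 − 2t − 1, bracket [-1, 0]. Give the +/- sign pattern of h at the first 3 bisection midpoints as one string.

midpoint -0.5: h = 0.75 > 0 → [-0.5, 0]
midpoint -0.25: h = -0.3125 < 0 → [-0.5, -0.25]
midpoint -0.375: h = 0.171875 > 0 → [-0.375, -0.25]

+-+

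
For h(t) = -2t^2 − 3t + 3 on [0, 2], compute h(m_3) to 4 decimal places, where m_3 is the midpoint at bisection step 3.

t = 1 gives h = -2, negative; keep [0, 1]
t = 0.5 gives h = 1, positive; keep [0.5, 1]
t = 0.75 gives h = -0.375, negative; keep [0.5, 0.75]

-0.3750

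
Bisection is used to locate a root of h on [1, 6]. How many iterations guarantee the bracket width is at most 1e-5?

19

Width after n steps is 5/2^n. Need 2^n ≥ 5/1e-5 = 500000.
2^18 = 262144 < 500000 ≤ 2^19 = 524288, so n = 19.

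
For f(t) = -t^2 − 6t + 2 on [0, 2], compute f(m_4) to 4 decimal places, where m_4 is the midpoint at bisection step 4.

-0.3906

m = 1, f(m) = -5 (−); new bracket [0, 1]
m = 0.5, f(m) = -1.25 (−); new bracket [0, 0.5]
m = 0.25, f(m) = 0.4375 (+); new bracket [0.25, 0.5]
m = 0.375, f(m) = -0.3906 (−); new bracket [0.25, 0.375]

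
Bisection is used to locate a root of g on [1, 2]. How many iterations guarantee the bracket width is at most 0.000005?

18

Width after n steps is 1/2^n. Need 2^n ≥ 1/0.000005 = 200000.
2^17 = 131072 < 200000 ≤ 2^18 = 262144, so n = 18.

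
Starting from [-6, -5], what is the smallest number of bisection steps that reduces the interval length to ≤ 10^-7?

24

Width after n steps is 1/2^n. Need 2^n ≥ 1/10^-7 = 10000000.
2^23 = 8388608 < 10000000 ≤ 2^24 = 16777216, so n = 24.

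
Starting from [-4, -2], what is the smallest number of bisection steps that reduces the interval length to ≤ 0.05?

Width after n steps is 2/2^n. Need 2^n ≥ 2/0.05 = 40.
2^5 = 32 < 40 ≤ 2^6 = 64, so n = 6.

6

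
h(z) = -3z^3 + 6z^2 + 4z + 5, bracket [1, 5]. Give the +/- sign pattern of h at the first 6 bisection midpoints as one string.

-++-++

midpoint 3: h = -10 < 0 → [1, 3]
midpoint 2: h = 13 > 0 → [2, 3]
midpoint 2.5: h = 5.625 > 0 → [2.5, 3]
midpoint 2.75: h = -1.0156 < 0 → [2.5, 2.75]
midpoint 2.625: h = 2.5801 > 0 → [2.625, 2.75]
midpoint 2.6875: h = 0.8533 > 0 → [2.6875, 2.75]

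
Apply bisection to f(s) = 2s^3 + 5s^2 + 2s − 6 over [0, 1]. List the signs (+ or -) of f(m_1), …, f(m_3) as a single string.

m = 0.5, f(m) = -3.5 (−); new bracket [0.5, 1]
m = 0.75, f(m) = -0.84375 (−); new bracket [0.75, 1]
m = 0.875, f(m) = 0.917969 (+); new bracket [0.75, 0.875]

--+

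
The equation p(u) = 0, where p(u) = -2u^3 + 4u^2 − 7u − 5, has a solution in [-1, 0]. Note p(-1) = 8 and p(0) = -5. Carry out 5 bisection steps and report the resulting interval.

u = -0.5 gives p = -0.25, negative; keep [-1, -0.5]
u = -0.75 gives p = 3.34375, positive; keep [-0.75, -0.5]
u = -0.625 gives p = 1.425781, positive; keep [-0.625, -0.5]
u = -0.5625 gives p = 0.5591, positive; keep [-0.5625, -0.5]
u = -0.53125 gives p = 0.1475, positive; keep [-0.53125, -0.5]

[-0.53125, -0.5]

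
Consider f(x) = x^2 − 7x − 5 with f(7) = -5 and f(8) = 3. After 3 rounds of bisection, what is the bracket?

[7.625, 7.75]

m = 7.5, f(m) = -1.25 (−); new bracket [7.5, 8]
m = 7.75, f(m) = 0.8125 (+); new bracket [7.5, 7.75]
m = 7.625, f(m) = -0.234375 (−); new bracket [7.625, 7.75]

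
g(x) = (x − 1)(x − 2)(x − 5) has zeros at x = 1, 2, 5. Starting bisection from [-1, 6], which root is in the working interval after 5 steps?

g(2.5) = -1.875 < 0, so the root lies in [2.5, 6]
g(4.25) = -5.484375 < 0, so the root lies in [4.25, 6]
g(5.125) = 1.611328 > 0, so the root lies in [4.25, 5.125]
g(4.6875) = -3.0969 < 0, so the root lies in [4.6875, 5.125]
g(4.90625) = -1.0643 < 0, so the root lies in [4.90625, 5.125]

5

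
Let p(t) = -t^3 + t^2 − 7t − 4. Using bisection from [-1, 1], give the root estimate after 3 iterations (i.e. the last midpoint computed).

midpoint 0: p = -4 < 0 → [-1, 0]
midpoint -0.5: p = -0.125 < 0 → [-1, -0.5]
midpoint -0.75: p = 2.234375 > 0 → [-0.75, -0.5]

-0.75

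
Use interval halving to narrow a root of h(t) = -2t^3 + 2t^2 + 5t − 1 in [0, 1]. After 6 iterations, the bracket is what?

h(0.5) = 1.75 > 0, so the root lies in [0, 0.5]
h(0.25) = 0.34375 > 0, so the root lies in [0, 0.25]
h(0.125) = -0.347656 < 0, so the root lies in [0.125, 0.25]
h(0.1875) = -0.0054 < 0, so the root lies in [0.1875, 0.25]
h(0.21875) = 0.1685 > 0, so the root lies in [0.1875, 0.21875]
h(0.203125) = 0.0814 > 0, so the root lies in [0.1875, 0.203125]

[0.1875, 0.203125]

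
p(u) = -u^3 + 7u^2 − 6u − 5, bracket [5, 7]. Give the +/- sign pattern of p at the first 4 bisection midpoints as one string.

-++-

u = 6 gives p = -5, negative; keep [5, 6]
u = 5.5 gives p = 7.375, positive; keep [5.5, 6]
u = 5.75 gives p = 1.828125, positive; keep [5.75, 6]
u = 5.875 gives p = -1.4199, negative; keep [5.75, 5.875]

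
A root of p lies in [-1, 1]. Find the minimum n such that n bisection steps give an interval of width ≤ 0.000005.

Width after n steps is 2/2^n. Need 2^n ≥ 2/0.000005 = 400000.
2^18 = 262144 < 400000 ≤ 2^19 = 524288, so n = 19.

19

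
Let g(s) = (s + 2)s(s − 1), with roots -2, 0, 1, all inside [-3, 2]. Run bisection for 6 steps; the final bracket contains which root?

m = -0.5, g(m) = 1.125 (+); new bracket [-3, -0.5]
m = -1.75, g(m) = 1.203125 (+); new bracket [-3, -1.75]
m = -2.375, g(m) = -3.005859 (−); new bracket [-2.375, -1.75]
m = -2.0625, g(m) = -0.3948 (−); new bracket [-2.0625, -1.75]
m = -1.90625, g(m) = 0.5194 (+); new bracket [-2.0625, -1.90625]
m = -1.984375, g(m) = 0.0925 (+); new bracket [-2.0625, -1.984375]

-2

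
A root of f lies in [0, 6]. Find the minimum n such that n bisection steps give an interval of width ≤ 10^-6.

Width after n steps is 6/2^n. Need 2^n ≥ 6/10^-6 = 6000000.
2^22 = 4194304 < 6000000 ≤ 2^23 = 8388608, so n = 23.

23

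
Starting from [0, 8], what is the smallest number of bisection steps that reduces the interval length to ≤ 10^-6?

23

Width after n steps is 8/2^n. Need 2^n ≥ 8/10^-6 = 8000000.
2^22 = 4194304 < 8000000 ≤ 2^23 = 8388608, so n = 23.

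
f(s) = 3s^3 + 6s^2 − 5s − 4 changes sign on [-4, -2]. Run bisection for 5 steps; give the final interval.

f(-3) = -16 < 0, so the root lies in [-3, -2]
f(-2.5) = -0.875 < 0, so the root lies in [-2.5, -2]
f(-2.25) = 3.453125 > 0, so the root lies in [-2.5, -2.25]
f(-2.375) = 1.5293 > 0, so the root lies in [-2.5, -2.375]
f(-2.4375) = 0.3894 > 0, so the root lies in [-2.5, -2.4375]

[-2.5, -2.4375]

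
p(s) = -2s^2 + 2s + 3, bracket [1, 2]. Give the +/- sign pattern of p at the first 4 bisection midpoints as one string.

m = 1.5, p(m) = 1.5 (+); new bracket [1.5, 2]
m = 1.75, p(m) = 0.375 (+); new bracket [1.75, 2]
m = 1.875, p(m) = -0.28125 (−); new bracket [1.75, 1.875]
m = 1.8125, p(m) = 0.0547 (+); new bracket [1.8125, 1.875]

++-+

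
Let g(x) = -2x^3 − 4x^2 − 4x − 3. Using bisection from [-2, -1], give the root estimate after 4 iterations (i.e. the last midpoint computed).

m = -1.5, g(m) = 0.75 (+); new bracket [-1.5, -1]
m = -1.25, g(m) = -0.34375 (−); new bracket [-1.5, -1.25]
m = -1.375, g(m) = 0.136719 (+); new bracket [-1.375, -1.25]
m = -1.3125, g(m) = -0.1187 (−); new bracket [-1.375, -1.3125]

-1.3125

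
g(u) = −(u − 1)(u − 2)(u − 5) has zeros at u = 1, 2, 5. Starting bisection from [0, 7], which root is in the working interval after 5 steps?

5

g(3.5) = 5.625 > 0, so the root lies in [3.5, 7]
g(5.25) = -3.453125 < 0, so the root lies in [3.5, 5.25]
g(4.375) = 5.009766 > 0, so the root lies in [4.375, 5.25]
g(4.8125) = 2.0105 > 0, so the root lies in [4.8125, 5.25]
g(5.03125) = -0.3819 < 0, so the root lies in [4.8125, 5.03125]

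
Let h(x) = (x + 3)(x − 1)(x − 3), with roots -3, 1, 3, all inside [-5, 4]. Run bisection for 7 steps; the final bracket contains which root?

-3

x = -0.5 gives h = 13.125, positive; keep [-5, -0.5]
x = -2.75 gives h = 5.390625, positive; keep [-5, -2.75]
x = -3.875 gives h = -29.326172, negative; keep [-3.875, -2.75]
x = -3.3125 gives h = -8.5071, negative; keep [-3.3125, -2.75]
x = -3.03125 gives h = -0.7598, negative; keep [-3.03125, -2.75]
x = -2.890625 gives h = 2.5067, positive; keep [-3.03125, -2.890625]
x = -2.9609375 gives h = 0.9223, positive; keep [-3.03125, -2.9609375]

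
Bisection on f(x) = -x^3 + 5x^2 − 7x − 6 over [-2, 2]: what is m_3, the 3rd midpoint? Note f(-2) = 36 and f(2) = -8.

-0.5

m = 0, f(m) = -6 (−); new bracket [-2, 0]
m = -1, f(m) = 7 (+); new bracket [-1, 0]
m = -0.5, f(m) = -1.125 (−); new bracket [-1, -0.5]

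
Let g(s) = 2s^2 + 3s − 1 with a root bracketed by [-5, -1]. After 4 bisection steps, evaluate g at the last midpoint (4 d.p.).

m = -3, g(m) = 8 (+); new bracket [-3, -1]
m = -2, g(m) = 1 (+); new bracket [-2, -1]
m = -1.5, g(m) = -1 (−); new bracket [-2, -1.5]
m = -1.75, g(m) = -0.125 (−); new bracket [-2, -1.75]

-0.1250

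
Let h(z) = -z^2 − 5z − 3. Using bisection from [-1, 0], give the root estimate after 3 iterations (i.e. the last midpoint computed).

h(-0.5) = -0.75 < 0, so the root lies in [-1, -0.5]
h(-0.75) = 0.1875 > 0, so the root lies in [-0.75, -0.5]
h(-0.625) = -0.265625 < 0, so the root lies in [-0.75, -0.625]

-0.625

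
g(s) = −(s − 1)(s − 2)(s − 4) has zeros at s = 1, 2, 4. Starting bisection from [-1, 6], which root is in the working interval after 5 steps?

s = 2.5 gives g = 1.125, positive; keep [2.5, 6]
s = 4.25 gives g = -1.828125, negative; keep [2.5, 4.25]
s = 3.375 gives g = 2.041016, positive; keep [3.375, 4.25]
s = 3.8125 gives g = 0.9558, positive; keep [3.8125, 4.25]
s = 4.03125 gives g = -0.1924, negative; keep [3.8125, 4.03125]

4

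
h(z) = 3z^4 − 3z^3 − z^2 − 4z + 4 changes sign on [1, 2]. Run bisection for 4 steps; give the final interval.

m = 1.5, h(m) = 0.8125 (+); new bracket [1, 1.5]
m = 1.25, h(m) = -1.097656 (−); new bracket [1.25, 1.5]
m = 1.375, h(m) = -0.466064 (−); new bracket [1.375, 1.5]
m = 1.4375, h(m) = 0.0823 (+); new bracket [1.375, 1.4375]

[1.375, 1.4375]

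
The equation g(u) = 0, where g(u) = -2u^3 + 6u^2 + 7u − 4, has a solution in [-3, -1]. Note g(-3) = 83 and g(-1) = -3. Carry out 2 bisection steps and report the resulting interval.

[-1.5, -1]

g(-2) = 22 > 0, so the root lies in [-2, -1]
g(-1.5) = 5.75 > 0, so the root lies in [-1.5, -1]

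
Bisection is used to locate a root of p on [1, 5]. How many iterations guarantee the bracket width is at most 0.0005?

13

Width after n steps is 4/2^n. Need 2^n ≥ 4/0.0005 = 8000.
2^12 = 4096 < 8000 ≤ 2^13 = 8192, so n = 13.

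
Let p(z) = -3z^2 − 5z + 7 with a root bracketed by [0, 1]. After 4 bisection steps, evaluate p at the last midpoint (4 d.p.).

-0.3242

z = 0.5 gives p = 3.75, positive; keep [0.5, 1]
z = 0.75 gives p = 1.5625, positive; keep [0.75, 1]
z = 0.875 gives p = 0.328125, positive; keep [0.875, 1]
z = 0.9375 gives p = -0.3242, negative; keep [0.875, 0.9375]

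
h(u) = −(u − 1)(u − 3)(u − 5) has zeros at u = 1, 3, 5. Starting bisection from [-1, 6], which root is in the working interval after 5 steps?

1

m = 2.5, h(m) = -1.875 (−); new bracket [-1, 2.5]
m = 0.75, h(m) = 2.390625 (+); new bracket [0.75, 2.5]
m = 1.625, h(m) = -2.900391 (−); new bracket [0.75, 1.625]
m = 1.1875, h(m) = -1.2957 (−); new bracket [0.75, 1.1875]
m = 0.96875, h(m) = 0.2559 (+); new bracket [0.96875, 1.1875]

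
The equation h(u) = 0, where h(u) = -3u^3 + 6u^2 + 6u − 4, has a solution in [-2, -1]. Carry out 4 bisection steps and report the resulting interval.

[-1.125, -1.0625]

m = -1.5, h(m) = 10.625 (+); new bracket [-1.5, -1]
m = -1.25, h(m) = 3.734375 (+); new bracket [-1.25, -1]
m = -1.125, h(m) = 1.115234 (+); new bracket [-1.125, -1]
m = -1.0625, h(m) = -0.0032 (−); new bracket [-1.125, -1.0625]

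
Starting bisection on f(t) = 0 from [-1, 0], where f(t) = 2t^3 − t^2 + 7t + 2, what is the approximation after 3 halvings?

m = -0.5, f(m) = -2 (−); new bracket [-0.5, 0]
m = -0.25, f(m) = 0.15625 (+); new bracket [-0.5, -0.25]
m = -0.375, f(m) = -0.871094 (−); new bracket [-0.375, -0.25]

-0.375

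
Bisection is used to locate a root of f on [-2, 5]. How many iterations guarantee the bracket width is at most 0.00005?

18

Width after n steps is 7/2^n. Need 2^n ≥ 7/0.00005 = 140000.
2^17 = 131072 < 140000 ≤ 2^18 = 262144, so n = 18.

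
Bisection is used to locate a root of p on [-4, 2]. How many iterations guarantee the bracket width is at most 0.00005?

17

Width after n steps is 6/2^n. Need 2^n ≥ 6/0.00005 = 120000.
2^16 = 65536 < 120000 ≤ 2^17 = 131072, so n = 17.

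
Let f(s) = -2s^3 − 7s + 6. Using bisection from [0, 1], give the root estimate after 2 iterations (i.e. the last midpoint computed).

midpoint 0.5: f = 2.25 > 0 → [0.5, 1]
midpoint 0.75: f = -0.09375 < 0 → [0.5, 0.75]

0.75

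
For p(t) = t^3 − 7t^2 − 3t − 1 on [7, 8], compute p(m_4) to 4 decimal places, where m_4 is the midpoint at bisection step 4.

midpoint 7.5: p = 4.625 > 0 → [7, 7.5]
midpoint 7.25: p = -9.609375 < 0 → [7.25, 7.5]
midpoint 7.375: p = -2.728516 < 0 → [7.375, 7.5]
midpoint 7.4375: p = 0.8884 > 0 → [7.375, 7.4375]

0.8884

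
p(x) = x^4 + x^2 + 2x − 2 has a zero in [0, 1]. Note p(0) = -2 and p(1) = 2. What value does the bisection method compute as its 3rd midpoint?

0.625

m = 0.5, p(m) = -0.6875 (−); new bracket [0.5, 1]
m = 0.75, p(m) = 0.378906 (+); new bracket [0.5, 0.75]
m = 0.625, p(m) = -0.206787 (−); new bracket [0.625, 0.75]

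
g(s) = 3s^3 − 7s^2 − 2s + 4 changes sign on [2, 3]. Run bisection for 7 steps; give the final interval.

[2.375, 2.3828125]

midpoint 2.5: g = 2.125 > 0 → [2, 2.5]
midpoint 2.25: g = -1.765625 < 0 → [2.25, 2.5]
midpoint 2.375: g = -0.044922 < 0 → [2.375, 2.5]
midpoint 2.4375: g = 0.9817 > 0 → [2.375, 2.4375]
midpoint 2.40625: g = 0.4541 > 0 → [2.375, 2.40625]
midpoint 2.390625: g = 0.201 > 0 → [2.375, 2.390625]
midpoint 2.3828125: g = 0.0772 > 0 → [2.375, 2.3828125]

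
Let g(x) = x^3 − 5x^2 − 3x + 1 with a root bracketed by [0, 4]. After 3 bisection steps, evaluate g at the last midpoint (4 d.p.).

m = 2, g(m) = -17 (−); new bracket [0, 2]
m = 1, g(m) = -6 (−); new bracket [0, 1]
m = 0.5, g(m) = -1.625 (−); new bracket [0, 0.5]

-1.6250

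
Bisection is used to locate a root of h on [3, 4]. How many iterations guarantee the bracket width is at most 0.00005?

Width after n steps is 1/2^n. Need 2^n ≥ 1/0.00005 = 20000.
2^14 = 16384 < 20000 ≤ 2^15 = 32768, so n = 15.

15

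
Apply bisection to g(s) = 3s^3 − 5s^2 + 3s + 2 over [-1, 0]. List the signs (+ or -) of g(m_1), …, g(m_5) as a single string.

-++--

midpoint -0.5: g = -1.125 < 0 → [-0.5, 0]
midpoint -0.25: g = 0.890625 > 0 → [-0.5, -0.25]
midpoint -0.375: g = 0.013672 > 0 → [-0.5, -0.375]
midpoint -0.4375: g = -0.5208 < 0 → [-0.4375, -0.375]
midpoint -0.40625: g = -0.2451 < 0 → [-0.40625, -0.375]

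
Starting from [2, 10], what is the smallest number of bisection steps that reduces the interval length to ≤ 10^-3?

Width after n steps is 8/2^n. Need 2^n ≥ 8/10^-3 = 8000.
2^12 = 4096 < 8000 ≤ 2^13 = 8192, so n = 13.

13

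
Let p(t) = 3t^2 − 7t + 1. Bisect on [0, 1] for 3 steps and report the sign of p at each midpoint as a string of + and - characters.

--+

midpoint 0.5: p = -1.75 < 0 → [0, 0.5]
midpoint 0.25: p = -0.5625 < 0 → [0, 0.25]
midpoint 0.125: p = 0.171875 > 0 → [0.125, 0.25]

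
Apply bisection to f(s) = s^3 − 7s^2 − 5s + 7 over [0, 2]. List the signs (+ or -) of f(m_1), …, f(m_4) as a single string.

f(1) = -4 < 0, so the root lies in [0, 1]
f(0.5) = 2.875 > 0, so the root lies in [0.5, 1]
f(0.75) = -0.265625 < 0, so the root lies in [0.5, 0.75]
f(0.625) = 1.3848 > 0, so the root lies in [0.625, 0.75]

-+-+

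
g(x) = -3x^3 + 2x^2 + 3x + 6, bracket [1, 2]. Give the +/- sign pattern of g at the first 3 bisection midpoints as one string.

midpoint 1.5: g = 4.875 > 0 → [1.5, 2]
midpoint 1.75: g = 1.296875 > 0 → [1.75, 2]
midpoint 1.875: g = -1.119141 < 0 → [1.75, 1.875]

++-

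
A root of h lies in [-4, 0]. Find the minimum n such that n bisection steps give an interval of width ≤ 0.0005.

13

Width after n steps is 4/2^n. Need 2^n ≥ 4/0.0005 = 8000.
2^12 = 4096 < 8000 ≤ 2^13 = 8192, so n = 13.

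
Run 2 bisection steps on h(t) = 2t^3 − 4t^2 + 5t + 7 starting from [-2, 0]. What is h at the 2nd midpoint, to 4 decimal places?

3.2500

h(-1) = -4 < 0, so the root lies in [-1, 0]
h(-0.5) = 3.25 > 0, so the root lies in [-1, -0.5]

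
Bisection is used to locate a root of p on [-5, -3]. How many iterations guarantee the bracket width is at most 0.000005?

Width after n steps is 2/2^n. Need 2^n ≥ 2/0.000005 = 400000.
2^18 = 262144 < 400000 ≤ 2^19 = 524288, so n = 19.

19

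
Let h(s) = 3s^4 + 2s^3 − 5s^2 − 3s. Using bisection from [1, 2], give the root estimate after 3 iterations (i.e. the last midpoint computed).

s = 1.5 gives h = 6.1875, positive; keep [1, 1.5]
s = 1.25 gives h = -0.332031, negative; keep [1.25, 1.5]
s = 1.375 gives h = 2.344482, positive; keep [1.25, 1.375]

1.375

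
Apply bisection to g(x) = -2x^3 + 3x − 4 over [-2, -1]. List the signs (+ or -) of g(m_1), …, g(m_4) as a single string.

g(-1.5) = -1.75 < 0, so the root lies in [-2, -1.5]
g(-1.75) = 1.46875 > 0, so the root lies in [-1.75, -1.5]
g(-1.625) = -0.292969 < 0, so the root lies in [-1.75, -1.625]
g(-1.6875) = 0.5483 > 0, so the root lies in [-1.6875, -1.625]

-+-+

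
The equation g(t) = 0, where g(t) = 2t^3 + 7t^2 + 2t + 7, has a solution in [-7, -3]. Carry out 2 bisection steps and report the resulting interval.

midpoint -5: g = -78 < 0 → [-5, -3]
midpoint -4: g = -17 < 0 → [-4, -3]

[-4, -3]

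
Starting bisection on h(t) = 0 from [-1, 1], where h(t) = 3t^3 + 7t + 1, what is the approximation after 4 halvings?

-0.125

h(0) = 1 > 0, so the root lies in [-1, 0]
h(-0.5) = -2.875 < 0, so the root lies in [-0.5, 0]
h(-0.25) = -0.796875 < 0, so the root lies in [-0.25, 0]
h(-0.125) = 0.1191 > 0, so the root lies in [-0.25, -0.125]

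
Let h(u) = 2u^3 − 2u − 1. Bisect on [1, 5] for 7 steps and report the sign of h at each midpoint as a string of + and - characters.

++++--+

h(3) = 47 > 0, so the root lies in [1, 3]
h(2) = 11 > 0, so the root lies in [1, 2]
h(1.5) = 2.75 > 0, so the root lies in [1, 1.5]
h(1.25) = 0.4062 > 0, so the root lies in [1, 1.25]
h(1.125) = -0.4023 < 0, so the root lies in [1.125, 1.25]
h(1.1875) = -0.0259 < 0, so the root lies in [1.1875, 1.25]
h(1.21875) = 0.183 > 0, so the root lies in [1.1875, 1.21875]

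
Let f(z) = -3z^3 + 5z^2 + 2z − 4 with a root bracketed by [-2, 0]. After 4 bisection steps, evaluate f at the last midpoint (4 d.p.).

0.0879

z = -1 gives f = 2, positive; keep [-1, 0]
z = -0.5 gives f = -3.375, negative; keep [-1, -0.5]
z = -0.75 gives f = -1.421875, negative; keep [-1, -0.75]
z = -0.875 gives f = 0.0879, positive; keep [-0.875, -0.75]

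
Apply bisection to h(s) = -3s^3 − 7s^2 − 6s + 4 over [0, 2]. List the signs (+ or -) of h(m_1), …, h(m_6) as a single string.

--++-+

h(1) = -12 < 0, so the root lies in [0, 1]
h(0.5) = -1.125 < 0, so the root lies in [0, 0.5]
h(0.25) = 2.015625 > 0, so the root lies in [0.25, 0.5]
h(0.375) = 0.6074 > 0, so the root lies in [0.375, 0.5]
h(0.4375) = -0.2161 < 0, so the root lies in [0.375, 0.4375]
h(0.40625) = 0.2061 > 0, so the root lies in [0.40625, 0.4375]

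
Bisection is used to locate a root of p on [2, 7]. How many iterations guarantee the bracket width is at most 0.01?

9

Width after n steps is 5/2^n. Need 2^n ≥ 5/0.01 = 500.
2^8 = 256 < 500 ≤ 2^9 = 512, so n = 9.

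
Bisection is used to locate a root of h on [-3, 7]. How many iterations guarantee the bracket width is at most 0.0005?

15

Width after n steps is 10/2^n. Need 2^n ≥ 10/0.0005 = 20000.
2^14 = 16384 < 20000 ≤ 2^15 = 32768, so n = 15.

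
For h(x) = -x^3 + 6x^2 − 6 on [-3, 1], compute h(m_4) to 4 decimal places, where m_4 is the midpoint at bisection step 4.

m = -1, h(m) = 1 (+); new bracket [-1, 1]
m = 0, h(m) = -6 (−); new bracket [-1, 0]
m = -0.5, h(m) = -4.375 (−); new bracket [-1, -0.5]
m = -0.75, h(m) = -2.2031 (−); new bracket [-1, -0.75]

-2.2031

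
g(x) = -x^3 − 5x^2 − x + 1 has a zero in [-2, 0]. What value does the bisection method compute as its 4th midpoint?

g(-1) = -2 < 0, so the root lies in [-1, 0]
g(-0.5) = 0.375 > 0, so the root lies in [-1, -0.5]
g(-0.75) = -0.640625 < 0, so the root lies in [-0.75, -0.5]
g(-0.625) = -0.084 < 0, so the root lies in [-0.625, -0.5]

-0.625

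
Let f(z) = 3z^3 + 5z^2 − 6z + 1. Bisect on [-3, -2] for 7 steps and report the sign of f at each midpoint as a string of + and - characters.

m = -2.5, f(m) = 0.375 (+); new bracket [-3, -2.5]
m = -2.75, f(m) = -7.078125 (−); new bracket [-2.75, -2.5]
m = -2.625, f(m) = -3.060547 (−); new bracket [-2.625, -2.5]
m = -2.5625, f(m) = -1.2722 (−); new bracket [-2.5625, -2.5]
m = -2.53125, f(m) = -0.4312 (−); new bracket [-2.53125, -2.5]
m = -2.515625, f(m) = -0.0238 (−); new bracket [-2.515625, -2.5]
m = -2.5078125, f(m) = 0.1767 (+); new bracket [-2.515625, -2.5078125]

+-----+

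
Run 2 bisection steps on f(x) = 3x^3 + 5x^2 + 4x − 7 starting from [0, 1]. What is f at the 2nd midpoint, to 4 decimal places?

0.0781

f(0.5) = -3.375 < 0, so the root lies in [0.5, 1]
f(0.75) = 0.078125 > 0, so the root lies in [0.5, 0.75]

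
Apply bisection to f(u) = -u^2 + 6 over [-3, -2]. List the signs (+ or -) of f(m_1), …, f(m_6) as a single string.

-+++--

midpoint -2.5: f = -0.25 < 0 → [-2.5, -2]
midpoint -2.25: f = 0.9375 > 0 → [-2.5, -2.25]
midpoint -2.375: f = 0.359375 > 0 → [-2.5, -2.375]
midpoint -2.4375: f = 0.0586 > 0 → [-2.5, -2.4375]
midpoint -2.46875: f = -0.0947 < 0 → [-2.46875, -2.4375]
midpoint -2.453125: f = -0.0178 < 0 → [-2.453125, -2.4375]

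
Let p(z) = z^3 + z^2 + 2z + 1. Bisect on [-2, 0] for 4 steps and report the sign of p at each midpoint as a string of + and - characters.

-+--

z = -1 gives p = -1, negative; keep [-1, 0]
z = -0.5 gives p = 0.125, positive; keep [-1, -0.5]
z = -0.75 gives p = -0.359375, negative; keep [-0.75, -0.5]
z = -0.625 gives p = -0.1035, negative; keep [-0.625, -0.5]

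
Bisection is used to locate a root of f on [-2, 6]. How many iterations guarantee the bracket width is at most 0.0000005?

24

Width after n steps is 8/2^n. Need 2^n ≥ 8/0.0000005 = 16000000.
2^23 = 8388608 < 16000000 ≤ 2^24 = 16777216, so n = 24.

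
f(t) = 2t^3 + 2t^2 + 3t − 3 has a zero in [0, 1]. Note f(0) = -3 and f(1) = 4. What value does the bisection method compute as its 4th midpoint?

m = 0.5, f(m) = -0.75 (−); new bracket [0.5, 1]
m = 0.75, f(m) = 1.21875 (+); new bracket [0.5, 0.75]
m = 0.625, f(m) = 0.144531 (+); new bracket [0.5, 0.625]
m = 0.5625, f(m) = -0.3237 (−); new bracket [0.5625, 0.625]

0.5625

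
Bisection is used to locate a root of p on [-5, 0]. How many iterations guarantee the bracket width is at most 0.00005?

Width after n steps is 5/2^n. Need 2^n ≥ 5/0.00005 = 100000.
2^16 = 65536 < 100000 ≤ 2^17 = 131072, so n = 17.

17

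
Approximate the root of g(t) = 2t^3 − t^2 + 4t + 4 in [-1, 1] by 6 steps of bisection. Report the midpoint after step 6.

t = 0 gives g = 4, positive; keep [-1, 0]
t = -0.5 gives g = 1.5, positive; keep [-1, -0.5]
t = -0.75 gives g = -0.40625, negative; keep [-0.75, -0.5]
t = -0.625 gives g = 0.6211, positive; keep [-0.75, -0.625]
t = -0.6875 gives g = 0.1274, positive; keep [-0.75, -0.6875]
t = -0.71875 gives g = -0.1342, negative; keep [-0.71875, -0.6875]

-0.71875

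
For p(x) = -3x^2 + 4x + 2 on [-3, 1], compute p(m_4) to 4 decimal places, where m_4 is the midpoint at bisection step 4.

x = -1 gives p = -5, negative; keep [-1, 1]
x = 0 gives p = 2, positive; keep [-1, 0]
x = -0.5 gives p = -0.75, negative; keep [-0.5, 0]
x = -0.25 gives p = 0.8125, positive; keep [-0.5, -0.25]

0.8125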